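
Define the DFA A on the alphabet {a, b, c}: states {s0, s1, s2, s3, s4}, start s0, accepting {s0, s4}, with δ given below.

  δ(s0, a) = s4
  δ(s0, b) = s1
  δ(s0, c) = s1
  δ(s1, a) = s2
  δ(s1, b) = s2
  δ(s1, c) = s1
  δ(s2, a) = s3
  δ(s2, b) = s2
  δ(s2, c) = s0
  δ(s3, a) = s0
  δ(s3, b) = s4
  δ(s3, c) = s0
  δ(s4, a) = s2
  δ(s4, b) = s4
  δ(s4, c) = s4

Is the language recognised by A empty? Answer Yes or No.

No

The empty string ε is accepted: the run s0 ends in the accepting state s0.
Since at least one string is accepted, L(A) is not empty.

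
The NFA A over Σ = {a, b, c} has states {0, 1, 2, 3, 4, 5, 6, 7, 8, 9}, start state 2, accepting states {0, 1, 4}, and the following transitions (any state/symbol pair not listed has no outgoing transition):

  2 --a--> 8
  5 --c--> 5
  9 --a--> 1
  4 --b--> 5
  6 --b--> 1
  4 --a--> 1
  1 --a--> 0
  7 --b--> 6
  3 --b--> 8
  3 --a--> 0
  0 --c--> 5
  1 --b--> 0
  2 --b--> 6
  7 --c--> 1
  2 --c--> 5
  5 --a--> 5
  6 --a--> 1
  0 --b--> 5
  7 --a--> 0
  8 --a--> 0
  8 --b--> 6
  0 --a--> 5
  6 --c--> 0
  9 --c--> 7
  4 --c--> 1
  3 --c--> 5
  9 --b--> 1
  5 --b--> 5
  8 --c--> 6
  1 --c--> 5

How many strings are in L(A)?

22

The useful subgraph on states {0, 1, 2, 6, 8} is acyclic, so L(A) is finite; the longest accepting path visits 5 useful states, giving maximum string length 4.
Counting accepting paths from 2 by length: 4 of length 2, 10 of length 3, 8 of length 4. Total 22.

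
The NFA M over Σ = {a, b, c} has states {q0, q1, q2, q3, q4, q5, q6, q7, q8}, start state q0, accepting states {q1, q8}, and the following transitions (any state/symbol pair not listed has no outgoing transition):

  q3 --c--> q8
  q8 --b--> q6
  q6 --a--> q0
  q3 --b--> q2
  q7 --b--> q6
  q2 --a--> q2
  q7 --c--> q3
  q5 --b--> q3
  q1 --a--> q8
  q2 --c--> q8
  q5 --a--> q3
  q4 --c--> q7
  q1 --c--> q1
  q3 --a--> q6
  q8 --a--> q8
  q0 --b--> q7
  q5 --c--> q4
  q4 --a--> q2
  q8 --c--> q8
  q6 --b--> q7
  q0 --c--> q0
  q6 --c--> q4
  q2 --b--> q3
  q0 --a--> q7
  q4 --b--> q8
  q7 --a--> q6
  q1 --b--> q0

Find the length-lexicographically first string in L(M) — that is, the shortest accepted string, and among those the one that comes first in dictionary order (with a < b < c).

acc

A breadth-first search from q0 reaches an accepting state first via the path q0 → q7 → q3 → q8 on input acc.
No string of length < 3 is accepted (BFS exhausts all shorter strings without reaching an accepting state), and acc is the lexicographically least accepting string of length 3.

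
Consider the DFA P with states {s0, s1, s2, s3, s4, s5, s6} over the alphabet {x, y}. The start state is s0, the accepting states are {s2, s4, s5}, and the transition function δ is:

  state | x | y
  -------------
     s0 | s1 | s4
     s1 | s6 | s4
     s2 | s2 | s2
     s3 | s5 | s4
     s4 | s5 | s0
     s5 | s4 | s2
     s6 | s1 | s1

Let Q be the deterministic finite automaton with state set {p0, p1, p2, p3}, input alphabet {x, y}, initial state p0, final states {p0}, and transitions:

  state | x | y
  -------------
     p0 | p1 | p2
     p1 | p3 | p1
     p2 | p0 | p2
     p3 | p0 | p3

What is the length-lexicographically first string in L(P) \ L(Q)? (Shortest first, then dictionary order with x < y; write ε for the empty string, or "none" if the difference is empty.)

y

The string y is accepted by P but not by Q.
No shorter string lies in the difference, and y is the lexicographically first length-1 string in L(P) \ L(Q).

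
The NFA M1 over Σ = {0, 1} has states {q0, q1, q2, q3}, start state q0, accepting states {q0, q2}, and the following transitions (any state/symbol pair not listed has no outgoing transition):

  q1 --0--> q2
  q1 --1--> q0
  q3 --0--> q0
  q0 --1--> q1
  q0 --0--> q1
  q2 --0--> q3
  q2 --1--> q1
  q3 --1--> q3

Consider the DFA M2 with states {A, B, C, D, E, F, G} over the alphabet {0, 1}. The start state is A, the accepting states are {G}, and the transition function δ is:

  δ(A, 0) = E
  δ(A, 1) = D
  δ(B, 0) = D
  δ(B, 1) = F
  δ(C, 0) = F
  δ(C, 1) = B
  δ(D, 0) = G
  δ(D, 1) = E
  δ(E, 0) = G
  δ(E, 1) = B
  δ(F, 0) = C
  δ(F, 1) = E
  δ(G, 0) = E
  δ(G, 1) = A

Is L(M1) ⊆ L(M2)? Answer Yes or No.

No

The empty string ε is in L(M1) but not in L(M2).
So L(M1) ⊄ L(M2).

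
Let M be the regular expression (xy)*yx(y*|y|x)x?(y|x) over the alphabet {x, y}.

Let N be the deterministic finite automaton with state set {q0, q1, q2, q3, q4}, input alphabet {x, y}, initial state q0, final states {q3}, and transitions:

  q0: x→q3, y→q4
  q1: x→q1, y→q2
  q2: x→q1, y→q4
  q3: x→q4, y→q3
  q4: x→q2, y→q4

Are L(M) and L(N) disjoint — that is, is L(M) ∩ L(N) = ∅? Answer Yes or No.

Yes

Converting the expression M to a DFA (subset construction, then merging equivalent states) gives the minimal DFA with states {m0, m1, m2, m3, m4, m5, m6, m7, m8}, start state m0, accepting states {m5, m6, m7, m8} and transitions m0: x→m1, y→m2; m1: x→m3, y→m0; m2: x→m4, y→m3; m3: x→m3, y→m3; m4: x→m5, y→m6; m5: x→m7, y→m8; m6: x→m7, y→m6; m7: x→m8, y→m8; m8: x→m3, y→m3.
Exploring the product automaton M × N from the start pair (m0, q0), following both machines on each input symbol, reaches 22 state pairs: (m0, q0), (m1, q3), (m2, q4), (m3, q4), (m0, q3), (m4, q2), (m3, q2), (m1, q4), (m2, q3), (m5, q1), (m6, q4), (m3, q1), (m0, q4), (m4, q4), (m3, q3), (m7, q1), (m8, q2), (m7, q2), (m1, q2), (m5, q2), (m8, q1), (m8, q4).
M accepts in {m5, m6, m7, m8} and N accepts in {q3}; no reachable pair has both components accepting, so no string drives both machines to acceptance simultaneously and L(M) ∩ L(N) = ∅.
So no string is accepted by both, and the intersection is empty.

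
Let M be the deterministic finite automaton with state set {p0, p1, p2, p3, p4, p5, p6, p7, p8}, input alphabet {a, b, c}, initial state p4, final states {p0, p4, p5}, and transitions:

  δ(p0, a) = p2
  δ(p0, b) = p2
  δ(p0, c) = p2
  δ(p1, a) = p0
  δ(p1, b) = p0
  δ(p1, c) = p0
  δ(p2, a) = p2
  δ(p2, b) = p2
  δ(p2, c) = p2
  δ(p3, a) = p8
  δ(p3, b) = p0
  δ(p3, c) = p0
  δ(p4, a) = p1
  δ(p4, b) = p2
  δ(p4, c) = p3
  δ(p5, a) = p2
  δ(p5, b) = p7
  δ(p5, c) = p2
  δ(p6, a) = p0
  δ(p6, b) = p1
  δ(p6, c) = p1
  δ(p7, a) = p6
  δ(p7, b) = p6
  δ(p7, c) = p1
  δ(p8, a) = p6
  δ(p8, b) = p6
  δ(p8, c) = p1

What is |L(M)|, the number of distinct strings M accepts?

The useful subgraph on states {p0, p1, p3, p4, p6, p8} is acyclic, so L(M) is finite; the longest accepting path visits 6 useful states, giving maximum string length 5.
Counting accepting paths from p4 by length: 1 of length 0, 5 of length 2, 5 of length 4, 12 of length 5. Total 23.

23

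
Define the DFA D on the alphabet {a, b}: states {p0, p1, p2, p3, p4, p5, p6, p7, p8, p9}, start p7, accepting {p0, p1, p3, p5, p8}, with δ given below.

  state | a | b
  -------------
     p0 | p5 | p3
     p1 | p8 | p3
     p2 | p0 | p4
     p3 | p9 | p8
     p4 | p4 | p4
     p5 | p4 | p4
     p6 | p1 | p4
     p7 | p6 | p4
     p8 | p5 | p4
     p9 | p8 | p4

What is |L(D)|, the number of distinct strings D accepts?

The useful subgraph on states {p1, p3, p5, p6, p7, p8, p9} is acyclic, so L(D) is finite; the longest accepting path visits 7 useful states, giving maximum string length 6.
Counting accepting paths from p7 by length: 1 of length 2, 2 of length 3, 2 of length 4, 2 of length 5, 1 of length 6. Total 8.

8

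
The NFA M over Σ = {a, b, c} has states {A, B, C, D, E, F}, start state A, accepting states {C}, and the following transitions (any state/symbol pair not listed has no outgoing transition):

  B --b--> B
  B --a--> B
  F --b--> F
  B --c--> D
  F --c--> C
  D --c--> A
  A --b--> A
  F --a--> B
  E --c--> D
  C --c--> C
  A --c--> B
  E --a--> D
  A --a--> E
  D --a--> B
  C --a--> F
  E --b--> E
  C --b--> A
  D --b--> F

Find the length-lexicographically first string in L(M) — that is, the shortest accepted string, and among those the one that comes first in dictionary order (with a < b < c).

aabc

A breadth-first search from A reaches an accepting state first via the path A → E → D → F → C on input aabc.
No string of length < 4 is accepted (BFS exhausts all shorter strings without reaching an accepting state), and aabc is the lexicographically least accepting string of length 4.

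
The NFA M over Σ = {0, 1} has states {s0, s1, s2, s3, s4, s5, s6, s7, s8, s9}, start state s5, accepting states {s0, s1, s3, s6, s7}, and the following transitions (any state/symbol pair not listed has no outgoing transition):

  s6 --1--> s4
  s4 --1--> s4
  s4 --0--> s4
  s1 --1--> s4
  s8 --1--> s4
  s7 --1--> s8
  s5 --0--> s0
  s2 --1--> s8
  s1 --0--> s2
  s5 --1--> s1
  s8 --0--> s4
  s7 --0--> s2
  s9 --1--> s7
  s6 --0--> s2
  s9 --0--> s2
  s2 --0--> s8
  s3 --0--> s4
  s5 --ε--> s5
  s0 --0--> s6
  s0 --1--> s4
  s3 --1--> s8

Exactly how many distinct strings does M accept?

3

The useful subgraph on states {s0, s1, s5, s6} is acyclic, so L(M) is finite; the longest accepting path visits 3 useful states, giving maximum string length 2.
Counting accepting paths from s5 by length: 2 of length 1, 1 of length 2. Total 3.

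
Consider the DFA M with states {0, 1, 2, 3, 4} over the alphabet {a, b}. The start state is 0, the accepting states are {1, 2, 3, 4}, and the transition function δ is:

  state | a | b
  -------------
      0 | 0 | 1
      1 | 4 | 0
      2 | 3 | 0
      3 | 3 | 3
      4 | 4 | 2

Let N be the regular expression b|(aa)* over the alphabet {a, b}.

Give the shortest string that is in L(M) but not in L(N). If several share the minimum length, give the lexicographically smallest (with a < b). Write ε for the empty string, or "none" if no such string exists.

The string ab is accepted by M but not by N.
No shorter string lies in the difference, and ab is the lexicographically first length-2 string in L(M) \ L(N).

ab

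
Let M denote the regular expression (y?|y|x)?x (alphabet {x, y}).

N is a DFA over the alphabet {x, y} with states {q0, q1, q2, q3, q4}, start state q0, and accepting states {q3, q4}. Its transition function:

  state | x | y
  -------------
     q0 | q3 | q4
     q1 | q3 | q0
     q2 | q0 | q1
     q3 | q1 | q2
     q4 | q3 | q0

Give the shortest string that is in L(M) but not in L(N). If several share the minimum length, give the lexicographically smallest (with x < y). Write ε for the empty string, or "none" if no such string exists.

xx

The string xx is accepted by M but not by N.
No shorter string lies in the difference, and xx is the lexicographically first length-2 string in L(M) \ L(N).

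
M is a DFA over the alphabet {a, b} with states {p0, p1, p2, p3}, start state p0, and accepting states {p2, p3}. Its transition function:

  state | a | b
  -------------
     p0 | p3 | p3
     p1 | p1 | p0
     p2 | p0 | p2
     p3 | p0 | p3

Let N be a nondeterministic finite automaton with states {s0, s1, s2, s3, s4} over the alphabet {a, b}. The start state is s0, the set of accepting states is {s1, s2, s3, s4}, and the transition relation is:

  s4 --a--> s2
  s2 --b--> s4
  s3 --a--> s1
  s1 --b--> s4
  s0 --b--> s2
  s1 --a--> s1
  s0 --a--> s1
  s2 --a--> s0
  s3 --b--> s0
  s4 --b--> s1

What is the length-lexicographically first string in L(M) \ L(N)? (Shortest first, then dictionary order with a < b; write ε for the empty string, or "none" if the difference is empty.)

abaa

The string abaa is accepted by M but not by N.
No shorter string lies in the difference, and abaa is the lexicographically first length-4 string in L(M) \ L(N).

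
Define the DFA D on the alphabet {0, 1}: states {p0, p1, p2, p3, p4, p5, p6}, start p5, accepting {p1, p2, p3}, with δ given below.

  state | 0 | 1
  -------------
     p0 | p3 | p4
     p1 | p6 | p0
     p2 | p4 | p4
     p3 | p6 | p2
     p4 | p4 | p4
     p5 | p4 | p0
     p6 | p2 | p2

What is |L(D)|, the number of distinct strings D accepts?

The useful subgraph on states {p0, p2, p3, p5, p6} is acyclic, so L(D) is finite; the longest accepting path visits 5 useful states, giving maximum string length 4.
Counting accepting paths from p5 by length: 1 of length 2, 1 of length 3, 2 of length 4. Total 4.

4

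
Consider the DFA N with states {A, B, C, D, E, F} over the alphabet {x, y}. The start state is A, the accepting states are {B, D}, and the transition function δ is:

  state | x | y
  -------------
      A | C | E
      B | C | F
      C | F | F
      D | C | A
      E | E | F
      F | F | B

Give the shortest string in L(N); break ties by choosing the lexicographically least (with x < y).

A breadth-first search from A reaches an accepting state first via the path A → C → F → B on input xxy.
No string of length < 3 is accepted (BFS exhausts all shorter strings without reaching an accepting state), and xxy is the lexicographically least accepting string of length 3.

xxy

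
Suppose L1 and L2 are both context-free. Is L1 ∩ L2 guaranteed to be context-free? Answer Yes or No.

No

{aⁿbⁿcᵐ : m,n≥0} and {aᵐbⁿcⁿ : m,n≥0} are both context-free, but their intersection {aⁿbⁿcⁿ : n≥0} is not (pumping lemma).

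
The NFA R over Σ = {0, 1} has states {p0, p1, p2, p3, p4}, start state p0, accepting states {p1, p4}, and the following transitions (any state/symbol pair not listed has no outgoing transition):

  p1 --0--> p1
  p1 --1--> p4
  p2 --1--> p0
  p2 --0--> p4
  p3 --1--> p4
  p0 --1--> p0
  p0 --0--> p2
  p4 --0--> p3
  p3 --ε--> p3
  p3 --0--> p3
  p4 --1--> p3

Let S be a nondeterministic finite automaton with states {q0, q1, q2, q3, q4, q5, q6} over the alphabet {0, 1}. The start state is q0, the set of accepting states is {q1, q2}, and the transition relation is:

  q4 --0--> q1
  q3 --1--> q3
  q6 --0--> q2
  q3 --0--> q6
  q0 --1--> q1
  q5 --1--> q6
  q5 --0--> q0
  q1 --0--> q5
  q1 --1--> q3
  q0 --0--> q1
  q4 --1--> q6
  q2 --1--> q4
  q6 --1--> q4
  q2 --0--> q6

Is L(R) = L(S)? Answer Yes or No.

No

The string 00 is accepted by R but rejected by S.
So L(R) ≠ L(S).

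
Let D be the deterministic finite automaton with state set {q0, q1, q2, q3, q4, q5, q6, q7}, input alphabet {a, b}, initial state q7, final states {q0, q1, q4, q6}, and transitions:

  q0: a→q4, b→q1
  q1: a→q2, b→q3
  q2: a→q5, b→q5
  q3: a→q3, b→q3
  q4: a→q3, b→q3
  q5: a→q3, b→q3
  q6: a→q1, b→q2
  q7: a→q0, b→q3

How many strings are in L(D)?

3

The useful subgraph on states {q0, q1, q4, q7} is acyclic, so L(D) is finite; the longest accepting path visits 3 useful states, giving maximum string length 2.
Counting accepting paths from q7 by length: 1 of length 1, 2 of length 2. Total 3.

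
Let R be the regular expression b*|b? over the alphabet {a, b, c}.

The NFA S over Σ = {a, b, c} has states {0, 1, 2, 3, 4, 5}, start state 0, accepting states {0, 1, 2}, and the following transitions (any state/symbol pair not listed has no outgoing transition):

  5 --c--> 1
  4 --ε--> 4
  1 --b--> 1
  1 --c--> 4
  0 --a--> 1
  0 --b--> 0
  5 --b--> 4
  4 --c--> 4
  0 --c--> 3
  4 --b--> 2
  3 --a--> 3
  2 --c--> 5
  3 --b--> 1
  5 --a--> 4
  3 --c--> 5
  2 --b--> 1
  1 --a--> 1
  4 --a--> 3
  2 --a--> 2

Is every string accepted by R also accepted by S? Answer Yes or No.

Converting the expression R to a DFA (subset construction, then merging equivalent states) gives the minimal DFA with states {r0, r1}, start state r0, accepting states {r0} and transitions r0: a→r1, b→r0, c→r1; r1: a→r1, b→r1, c→r1.
Exploring the product automaton R × S from the start pair (r0, 0), following both machines on each input symbol, reaches 6 state pairs: (r0, 0), (r1, 1), (r1, 3), (r1, 4), (r1, 5), (r1, 2).
R accepts in {r0} and S accepts in {0, 1, 2}. The reachable pairs whose R-component is accepting are (r0, 0); in each of them the S-component is accepting too, so the product for L(R) \ L(S) (R-component accepting, S-component rejecting) has no reachable accepting pair and the difference is empty.
Hence every string in L(R) is also in L(S).

Yes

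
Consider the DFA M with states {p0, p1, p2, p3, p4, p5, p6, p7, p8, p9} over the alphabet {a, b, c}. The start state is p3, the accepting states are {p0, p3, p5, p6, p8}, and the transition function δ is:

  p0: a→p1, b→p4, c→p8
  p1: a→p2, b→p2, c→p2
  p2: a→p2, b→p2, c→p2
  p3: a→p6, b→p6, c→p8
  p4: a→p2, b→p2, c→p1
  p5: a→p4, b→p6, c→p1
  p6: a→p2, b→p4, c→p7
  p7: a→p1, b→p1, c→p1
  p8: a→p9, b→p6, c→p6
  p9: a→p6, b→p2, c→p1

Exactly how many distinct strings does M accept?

7

The useful subgraph on states {p3, p6, p8, p9} is acyclic, so L(M) is finite; the longest accepting path visits 4 useful states, giving maximum string length 3.
Counting accepting paths from p3 by length: 1 of length 0, 3 of length 1, 2 of length 2, 1 of length 3. Total 7.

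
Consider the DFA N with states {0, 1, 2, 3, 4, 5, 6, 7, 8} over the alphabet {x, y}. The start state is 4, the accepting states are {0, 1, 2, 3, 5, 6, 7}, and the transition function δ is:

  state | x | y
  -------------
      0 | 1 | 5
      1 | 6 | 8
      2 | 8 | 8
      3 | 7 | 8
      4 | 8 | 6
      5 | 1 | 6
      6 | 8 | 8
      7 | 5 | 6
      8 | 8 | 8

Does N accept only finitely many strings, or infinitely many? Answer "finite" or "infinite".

finite

The useful states (reachable from 4 and able to reach an accepting state) are {4, 6}.
Restricted to these states the transition graph has no cycle, so every accepting path has bounded length and L is finite.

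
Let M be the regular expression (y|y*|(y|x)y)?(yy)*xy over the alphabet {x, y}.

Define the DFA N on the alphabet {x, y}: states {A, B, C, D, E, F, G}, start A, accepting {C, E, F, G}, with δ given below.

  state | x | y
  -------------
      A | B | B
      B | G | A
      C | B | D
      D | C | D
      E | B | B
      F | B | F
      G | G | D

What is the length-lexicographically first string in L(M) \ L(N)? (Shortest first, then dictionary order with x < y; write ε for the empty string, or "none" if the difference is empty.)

The string xy is accepted by M but not by N.
No shorter string lies in the difference, and xy is the lexicographically first length-2 string in L(M) \ L(N).

xy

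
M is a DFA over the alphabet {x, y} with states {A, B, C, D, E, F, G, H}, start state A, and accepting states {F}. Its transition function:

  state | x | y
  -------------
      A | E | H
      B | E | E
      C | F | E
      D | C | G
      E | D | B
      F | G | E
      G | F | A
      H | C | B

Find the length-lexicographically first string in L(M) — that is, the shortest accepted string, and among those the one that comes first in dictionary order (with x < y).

yxx

A breadth-first search from A reaches an accepting state first via the path A → H → C → F on input yxx.
No string of length < 3 is accepted (BFS exhausts all shorter strings without reaching an accepting state), and yxx is the lexicographically least accepting string of length 3.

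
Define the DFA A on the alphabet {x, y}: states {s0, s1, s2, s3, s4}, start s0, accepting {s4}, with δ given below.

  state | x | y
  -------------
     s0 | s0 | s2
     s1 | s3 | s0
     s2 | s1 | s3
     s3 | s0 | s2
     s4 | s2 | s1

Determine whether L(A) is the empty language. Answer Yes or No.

Yes

The states reachable from the start state are {s0, s1, s2, s3}.
None of the accepting states {s4} is reachable, so no string is accepted and L(A) = ∅.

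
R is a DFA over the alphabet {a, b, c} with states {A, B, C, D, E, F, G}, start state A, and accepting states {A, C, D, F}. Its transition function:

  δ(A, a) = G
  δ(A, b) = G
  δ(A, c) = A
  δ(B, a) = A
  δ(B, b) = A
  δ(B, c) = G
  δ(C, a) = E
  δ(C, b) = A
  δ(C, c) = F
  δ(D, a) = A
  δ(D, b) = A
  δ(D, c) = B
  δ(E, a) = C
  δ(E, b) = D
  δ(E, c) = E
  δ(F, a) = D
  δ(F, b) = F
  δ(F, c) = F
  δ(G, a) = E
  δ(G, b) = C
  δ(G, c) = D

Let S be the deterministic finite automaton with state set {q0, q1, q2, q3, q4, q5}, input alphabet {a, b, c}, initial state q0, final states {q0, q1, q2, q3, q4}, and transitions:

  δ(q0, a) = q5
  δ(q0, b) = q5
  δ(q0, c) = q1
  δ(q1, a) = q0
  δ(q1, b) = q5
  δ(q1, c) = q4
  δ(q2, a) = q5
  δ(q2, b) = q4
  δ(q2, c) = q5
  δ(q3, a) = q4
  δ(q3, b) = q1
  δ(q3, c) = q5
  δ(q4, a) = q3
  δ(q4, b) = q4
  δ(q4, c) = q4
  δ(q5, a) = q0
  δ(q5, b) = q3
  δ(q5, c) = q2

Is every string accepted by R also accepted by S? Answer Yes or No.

The string aaa is in L(R) but not in L(S).
So L(R) ⊄ L(S).

No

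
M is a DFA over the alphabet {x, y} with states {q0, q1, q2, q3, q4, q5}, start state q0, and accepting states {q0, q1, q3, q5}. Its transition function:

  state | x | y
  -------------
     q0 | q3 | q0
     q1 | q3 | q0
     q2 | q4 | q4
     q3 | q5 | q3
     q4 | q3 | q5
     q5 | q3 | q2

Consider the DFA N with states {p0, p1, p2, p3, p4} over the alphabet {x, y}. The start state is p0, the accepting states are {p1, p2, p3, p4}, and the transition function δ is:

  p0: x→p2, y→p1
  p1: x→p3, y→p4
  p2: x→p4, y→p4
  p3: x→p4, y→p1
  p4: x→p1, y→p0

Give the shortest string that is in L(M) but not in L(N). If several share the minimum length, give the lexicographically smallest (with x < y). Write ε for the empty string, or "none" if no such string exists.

The empty string ε is accepted by M but not by N.
Since ε is the unique shortest string, it is the required witness.

ε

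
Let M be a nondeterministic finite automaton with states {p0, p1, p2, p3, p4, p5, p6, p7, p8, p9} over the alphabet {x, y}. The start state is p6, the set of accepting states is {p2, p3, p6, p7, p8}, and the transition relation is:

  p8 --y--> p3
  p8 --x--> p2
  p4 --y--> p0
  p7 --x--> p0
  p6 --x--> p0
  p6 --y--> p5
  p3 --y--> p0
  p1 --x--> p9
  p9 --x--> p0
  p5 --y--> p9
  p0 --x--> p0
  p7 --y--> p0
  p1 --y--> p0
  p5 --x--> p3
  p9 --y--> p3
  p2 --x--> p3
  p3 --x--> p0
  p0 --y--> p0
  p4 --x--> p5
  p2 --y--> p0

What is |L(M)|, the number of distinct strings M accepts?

3

The useful subgraph on states {p3, p5, p6, p9} is acyclic, so L(M) is finite; the longest accepting path visits 4 useful states, giving maximum string length 3.
Counting accepting paths from p6 by length: 1 of length 0, 1 of length 2, 1 of length 3. Total 3.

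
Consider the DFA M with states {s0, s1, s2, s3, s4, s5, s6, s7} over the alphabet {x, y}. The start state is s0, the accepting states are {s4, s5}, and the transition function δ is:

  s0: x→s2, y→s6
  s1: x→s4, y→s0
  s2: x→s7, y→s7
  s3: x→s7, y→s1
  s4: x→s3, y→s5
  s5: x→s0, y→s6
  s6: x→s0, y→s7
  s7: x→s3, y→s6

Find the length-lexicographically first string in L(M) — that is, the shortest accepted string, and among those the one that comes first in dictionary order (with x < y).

xxxyx

A breadth-first search from s0 reaches an accepting state first via the path s0 → s2 → s7 → s3 → s1 → s4 on input xxxyx.
No string of length < 5 is accepted (BFS exhausts all shorter strings without reaching an accepting state), and xxxyx is the lexicographically least accepting string of length 5.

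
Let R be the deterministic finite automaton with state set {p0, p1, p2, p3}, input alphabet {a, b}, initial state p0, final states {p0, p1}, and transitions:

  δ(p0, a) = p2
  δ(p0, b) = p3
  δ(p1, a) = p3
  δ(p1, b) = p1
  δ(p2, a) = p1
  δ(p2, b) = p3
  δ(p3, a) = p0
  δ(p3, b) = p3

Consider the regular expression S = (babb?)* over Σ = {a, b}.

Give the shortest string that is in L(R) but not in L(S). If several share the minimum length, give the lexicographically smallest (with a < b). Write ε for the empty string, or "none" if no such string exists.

aa

The string aa is accepted by R but not by S.
No shorter string lies in the difference, and aa is the lexicographically first length-2 string in L(R) \ L(S).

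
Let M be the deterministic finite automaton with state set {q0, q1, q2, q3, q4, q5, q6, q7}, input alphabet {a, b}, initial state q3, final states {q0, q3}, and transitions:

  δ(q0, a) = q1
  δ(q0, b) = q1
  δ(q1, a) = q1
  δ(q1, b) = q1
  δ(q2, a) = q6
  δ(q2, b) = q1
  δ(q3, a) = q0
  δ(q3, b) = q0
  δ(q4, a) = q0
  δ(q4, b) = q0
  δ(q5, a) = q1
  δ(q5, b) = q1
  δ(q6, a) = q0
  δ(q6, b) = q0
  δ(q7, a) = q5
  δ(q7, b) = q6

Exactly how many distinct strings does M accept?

The useful subgraph on states {q0, q3} is acyclic, so L(M) is finite; the longest accepting path visits 2 useful states, giving maximum string length 1.
Counting accepting paths from q3 by length: 1 of length 0, 2 of length 1. Total 3.

3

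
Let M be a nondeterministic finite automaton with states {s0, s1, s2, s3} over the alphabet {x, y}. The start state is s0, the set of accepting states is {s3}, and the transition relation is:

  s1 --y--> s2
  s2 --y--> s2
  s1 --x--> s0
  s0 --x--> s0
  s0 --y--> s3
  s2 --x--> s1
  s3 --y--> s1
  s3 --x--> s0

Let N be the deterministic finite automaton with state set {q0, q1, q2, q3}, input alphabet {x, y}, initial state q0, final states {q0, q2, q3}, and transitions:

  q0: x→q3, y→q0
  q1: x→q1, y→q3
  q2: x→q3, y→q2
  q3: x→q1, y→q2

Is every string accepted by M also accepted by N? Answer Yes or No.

Exploring the product automaton M × N from the start pair (s0, q0), following both machines on each input symbol, reaches 11 state pairs: (s0, q0), (s0, q3), (s3, q0), (s0, q1), (s3, q2), (s1, q0), (s3, q3), (s1, q2), (s2, q0), (s2, q2), (s1, q3).
M accepts in {s3} and N accepts in {q0, q2, q3}. The reachable pairs whose M-component is accepting are (s3, q0), (s3, q2), (s3, q3); in each of them the N-component is accepting too, so the product for L(M) \ L(N) (M-component accepting, N-component rejecting) has no reachable accepting pair and the difference is empty.
Hence every string in L(M) is also in L(N).

Yes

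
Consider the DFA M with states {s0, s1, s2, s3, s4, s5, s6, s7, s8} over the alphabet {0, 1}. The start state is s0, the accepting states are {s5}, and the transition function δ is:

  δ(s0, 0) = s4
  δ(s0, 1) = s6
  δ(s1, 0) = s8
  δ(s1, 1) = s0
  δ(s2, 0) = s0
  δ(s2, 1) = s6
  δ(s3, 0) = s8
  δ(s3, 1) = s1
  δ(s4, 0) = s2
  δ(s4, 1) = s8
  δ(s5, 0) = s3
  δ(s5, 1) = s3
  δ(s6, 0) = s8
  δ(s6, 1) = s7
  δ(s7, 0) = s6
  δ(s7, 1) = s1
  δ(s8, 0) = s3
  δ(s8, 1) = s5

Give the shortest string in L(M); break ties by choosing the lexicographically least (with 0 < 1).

A breadth-first search from s0 reaches an accepting state first via the path s0 → s4 → s8 → s5 on input 011.
No string of length < 3 is accepted (BFS exhausts all shorter strings without reaching an accepting state), and 011 is the lexicographically least accepting string of length 3.

011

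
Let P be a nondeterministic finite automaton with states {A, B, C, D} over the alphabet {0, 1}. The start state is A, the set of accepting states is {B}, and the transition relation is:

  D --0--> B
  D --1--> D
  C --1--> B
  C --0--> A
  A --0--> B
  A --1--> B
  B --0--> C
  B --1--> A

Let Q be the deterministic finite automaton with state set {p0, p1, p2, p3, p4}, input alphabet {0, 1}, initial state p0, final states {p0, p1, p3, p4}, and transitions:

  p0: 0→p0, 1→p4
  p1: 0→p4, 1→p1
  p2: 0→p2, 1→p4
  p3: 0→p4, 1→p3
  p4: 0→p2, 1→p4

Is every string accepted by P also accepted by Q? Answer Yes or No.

The string 010 is in L(P) but not in L(Q).
So L(P) ⊄ L(Q).

No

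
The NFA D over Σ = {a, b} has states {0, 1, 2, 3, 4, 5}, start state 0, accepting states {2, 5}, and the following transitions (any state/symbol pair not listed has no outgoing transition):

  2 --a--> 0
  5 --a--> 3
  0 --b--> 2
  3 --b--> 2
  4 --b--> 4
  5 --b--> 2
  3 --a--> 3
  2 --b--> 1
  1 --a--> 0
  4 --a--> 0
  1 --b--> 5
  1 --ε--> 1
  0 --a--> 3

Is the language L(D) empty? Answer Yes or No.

The string b is accepted: the run 0 → 2 ends in the accepting state 2.
Since at least one string is accepted, L(D) is not empty.

No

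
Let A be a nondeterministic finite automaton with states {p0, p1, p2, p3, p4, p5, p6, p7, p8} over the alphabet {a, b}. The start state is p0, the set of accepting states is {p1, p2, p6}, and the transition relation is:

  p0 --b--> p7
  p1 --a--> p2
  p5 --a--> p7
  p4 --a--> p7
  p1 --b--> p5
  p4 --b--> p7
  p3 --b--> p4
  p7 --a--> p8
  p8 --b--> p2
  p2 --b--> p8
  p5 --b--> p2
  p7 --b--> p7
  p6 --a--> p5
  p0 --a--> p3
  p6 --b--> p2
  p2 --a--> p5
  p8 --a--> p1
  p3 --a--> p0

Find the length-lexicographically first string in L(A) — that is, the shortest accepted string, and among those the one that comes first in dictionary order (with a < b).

A breadth-first search from p0 reaches an accepting state first via the path p0 → p7 → p8 → p1 on input baa.
No string of length < 3 is accepted (BFS exhausts all shorter strings without reaching an accepting state), and baa is the lexicographically least accepting string of length 3.

baa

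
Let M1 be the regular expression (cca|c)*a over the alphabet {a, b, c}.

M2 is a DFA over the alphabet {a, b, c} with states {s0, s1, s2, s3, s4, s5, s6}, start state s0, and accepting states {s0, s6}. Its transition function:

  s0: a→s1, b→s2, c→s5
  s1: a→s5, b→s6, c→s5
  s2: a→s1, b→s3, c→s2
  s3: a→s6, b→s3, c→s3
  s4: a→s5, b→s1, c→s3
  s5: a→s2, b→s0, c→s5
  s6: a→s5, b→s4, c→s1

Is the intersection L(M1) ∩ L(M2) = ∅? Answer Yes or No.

Yes

Converting the expression M1 to a DFA (subset construction, then merging equivalent states) gives the minimal DFA with states {r0, r1, r2, r3, r4, r5}, start state r0, accepting states {r1, r5} and transitions r0: a→r1, b→r2, c→r3; r1: a→r2, b→r2, c→r2; r2: a→r2, b→r2, c→r2; r3: a→r1, b→r2, c→r4; r4: a→r5, b→r2, c→r4; r5: a→r1, b→r2, c→r3.
Exploring the product automaton M1 × M2 from the start pair (r0, s0), following both machines on each input symbol, reaches 17 state pairs: (r0, s0), (r1, s1), (r2, s2), (r3, s5), (r2, s5), (r2, s6), (r2, s1), (r2, s3), (r1, s2), (r2, s0), (r4, s5), (r2, s4), (r5, s2), (r3, s2), (r4, s2), (r5, s1), (r1, s5).
M1 accepts in {r1, r5} and M2 accepts in {s0, s6}; no reachable pair has both components accepting, so no string drives both machines to acceptance simultaneously and L(M1) ∩ L(M2) = ∅.
So no string is accepted by both, and the intersection is empty.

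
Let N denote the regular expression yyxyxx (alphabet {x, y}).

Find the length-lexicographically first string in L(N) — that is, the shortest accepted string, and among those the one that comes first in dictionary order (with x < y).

yyxyxx

By inspection of the expression, no string of length less than 6 matches, and yyxyxx is the lexicographically first match of length 6.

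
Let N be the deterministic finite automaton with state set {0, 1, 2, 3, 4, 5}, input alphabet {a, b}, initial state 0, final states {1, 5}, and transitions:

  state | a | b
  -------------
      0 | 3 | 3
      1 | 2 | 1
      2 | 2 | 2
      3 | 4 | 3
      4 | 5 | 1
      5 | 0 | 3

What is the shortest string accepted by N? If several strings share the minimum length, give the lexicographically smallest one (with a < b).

aaa

A breadth-first search from 0 reaches an accepting state first via the path 0 → 3 → 4 → 5 on input aaa.
No string of length < 3 is accepted (BFS exhausts all shorter strings without reaching an accepting state), and aaa is the lexicographically least accepting string of length 3.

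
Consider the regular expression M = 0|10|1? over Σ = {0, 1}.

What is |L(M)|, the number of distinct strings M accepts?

4

The expression has no Kleene star, so L(M) is finite. Expanding the alternatives gives {ε, 0, 1, 10}.
That is 1 of length 0, 2 of length 1, 1 of length 2: 4 strings in all.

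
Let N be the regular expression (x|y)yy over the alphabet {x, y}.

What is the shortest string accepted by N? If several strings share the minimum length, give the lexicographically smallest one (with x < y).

By inspection of the expression, no string of length less than 3 matches, and xyy is the lexicographically first match of length 3.

xyy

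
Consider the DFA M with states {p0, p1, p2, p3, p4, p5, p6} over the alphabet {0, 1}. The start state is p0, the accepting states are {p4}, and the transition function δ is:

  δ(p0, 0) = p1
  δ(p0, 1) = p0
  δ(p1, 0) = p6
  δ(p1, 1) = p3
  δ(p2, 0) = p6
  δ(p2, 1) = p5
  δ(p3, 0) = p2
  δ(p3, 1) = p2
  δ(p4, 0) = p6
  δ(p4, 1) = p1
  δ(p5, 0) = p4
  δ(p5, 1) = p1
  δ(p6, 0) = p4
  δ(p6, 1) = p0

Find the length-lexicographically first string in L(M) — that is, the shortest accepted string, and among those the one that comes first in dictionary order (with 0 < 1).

000

A breadth-first search from p0 reaches an accepting state first via the path p0 → p1 → p6 → p4 on input 000.
No string of length < 3 is accepted (BFS exhausts all shorter strings without reaching an accepting state), and 000 is the lexicographically least accepting string of length 3.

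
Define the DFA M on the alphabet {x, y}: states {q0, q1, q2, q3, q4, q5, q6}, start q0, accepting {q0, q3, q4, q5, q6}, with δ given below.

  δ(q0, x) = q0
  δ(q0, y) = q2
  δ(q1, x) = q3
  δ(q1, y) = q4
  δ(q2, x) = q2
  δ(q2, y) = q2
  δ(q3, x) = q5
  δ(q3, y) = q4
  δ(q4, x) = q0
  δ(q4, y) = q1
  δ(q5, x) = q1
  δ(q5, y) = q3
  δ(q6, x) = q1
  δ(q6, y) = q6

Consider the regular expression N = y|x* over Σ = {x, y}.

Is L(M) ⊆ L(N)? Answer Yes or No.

Converting the expression N to a DFA (subset construction, then merging equivalent states) gives the minimal DFA with states {n0, n1, n2, n3}, start state n0, accepting states {n0, n1, n2} and transitions n0: x→n1, y→n2; n1: x→n1, y→n3; n2: x→n3, y→n3; n3: x→n3, y→n3.
Exploring the product automaton M × N from the start pair (q0, n0), following both machines on each input symbol, reaches 4 state pairs: (q0, n0), (q0, n1), (q2, n2), (q2, n3).
M accepts in {q0, q3, q4, q5, q6} and N accepts in {n0, n1, n2}. The reachable pairs whose M-component is accepting are (q0, n0), (q0, n1); in each of them the N-component is accepting too, so the product for L(M) \ L(N) (M-component accepting, N-component rejecting) has no reachable accepting pair and the difference is empty.
Hence every string in L(M) is also in L(N).

Yes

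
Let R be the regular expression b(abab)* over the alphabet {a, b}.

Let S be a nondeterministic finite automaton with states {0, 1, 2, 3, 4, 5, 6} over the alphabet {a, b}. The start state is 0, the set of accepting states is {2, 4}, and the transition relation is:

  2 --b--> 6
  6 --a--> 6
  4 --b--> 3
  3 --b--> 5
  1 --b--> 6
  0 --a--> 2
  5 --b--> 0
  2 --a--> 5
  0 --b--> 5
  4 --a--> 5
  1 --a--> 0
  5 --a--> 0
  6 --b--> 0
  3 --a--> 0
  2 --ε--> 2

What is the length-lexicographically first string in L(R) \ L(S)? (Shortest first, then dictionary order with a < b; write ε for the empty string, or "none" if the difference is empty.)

The string b is accepted by R but not by S.
No shorter string lies in the difference, and b is the lexicographically first length-1 string in L(R) \ L(S).

b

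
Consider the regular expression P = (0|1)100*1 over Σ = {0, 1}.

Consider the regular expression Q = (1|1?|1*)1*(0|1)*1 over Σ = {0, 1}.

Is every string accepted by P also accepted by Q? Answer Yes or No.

Yes

Converting the expression P to a DFA (subset construction, then merging equivalent states) gives the minimal DFA with states {p0, p1, p2, p3, p4, p5}, start state p0, accepting states {p5} and transitions p0: 0→p1, 1→p1; p1: 0→p2, 1→p3; p2: 0→p2, 1→p2; p3: 0→p4, 1→p2; p4: 0→p4, 1→p5; p5: 0→p2, 1→p2.
Converting the expression Q to a DFA (subset construction, then merging equivalent states) gives the minimal DFA with states {q0, q1}, start state q0, accepting states {q1} and transitions q0: 0→q0, 1→q1; q1: 0→q0, 1→q1.
Exploring the product automaton P × Q from the start pair (p0, q0), following both machines on each input symbol, reaches 8 state pairs: (p0, q0), (p1, q0), (p1, q1), (p2, q0), (p3, q1), (p2, q1), (p4, q0), (p5, q1).
P accepts in {p5} and Q accepts in {q1}. The reachable pairs whose P-component is accepting are (p5, q1); in each of them the Q-component is accepting too, so the product for L(P) \ L(Q) (P-component accepting, Q-component rejecting) has no reachable accepting pair and the difference is empty.
Hence every string in L(P) is also in L(Q).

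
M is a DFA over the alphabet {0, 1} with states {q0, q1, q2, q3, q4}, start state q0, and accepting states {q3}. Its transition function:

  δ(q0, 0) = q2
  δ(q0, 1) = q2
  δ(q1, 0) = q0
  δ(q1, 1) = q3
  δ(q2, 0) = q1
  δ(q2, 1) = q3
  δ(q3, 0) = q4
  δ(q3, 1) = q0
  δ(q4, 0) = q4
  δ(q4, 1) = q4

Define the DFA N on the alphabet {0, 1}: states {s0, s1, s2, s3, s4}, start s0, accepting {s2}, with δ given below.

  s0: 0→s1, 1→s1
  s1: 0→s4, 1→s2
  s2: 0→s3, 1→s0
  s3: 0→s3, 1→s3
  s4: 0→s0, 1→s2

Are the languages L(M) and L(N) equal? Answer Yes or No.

Exploring the product automaton M × N from the start pair (q0, s0), following both machines on each input symbol, reaches 5 state pairs: (q0, s0), (q2, s1), (q1, s4), (q3, s2), (q4, s3).
M accepts in {q3} and N accepts in {s2}. In every reachable pair the two components are either both accepting — (q3, s2) — or both non-accepting, so no string is accepted by exactly one of the machines: L(M) \ L(N) and L(N) \ L(M) are both empty.
Hence every string is accepted by M iff it is accepted by N, and the two languages coincide.

Yes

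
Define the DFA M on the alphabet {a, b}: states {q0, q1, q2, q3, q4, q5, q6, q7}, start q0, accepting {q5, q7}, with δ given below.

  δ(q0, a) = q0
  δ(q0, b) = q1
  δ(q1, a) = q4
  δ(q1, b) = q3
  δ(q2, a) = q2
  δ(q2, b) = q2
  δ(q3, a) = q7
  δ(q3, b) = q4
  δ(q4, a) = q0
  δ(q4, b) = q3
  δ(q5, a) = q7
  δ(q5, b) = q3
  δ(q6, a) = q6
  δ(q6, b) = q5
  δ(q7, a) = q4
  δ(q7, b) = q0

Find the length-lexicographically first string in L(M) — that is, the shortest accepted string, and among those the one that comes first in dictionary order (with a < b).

A breadth-first search from q0 reaches an accepting state first via the path q0 → q1 → q3 → q7 on input bba.
No string of length < 3 is accepted (BFS exhausts all shorter strings without reaching an accepting state), and bba is the lexicographically least accepting string of length 3.

bba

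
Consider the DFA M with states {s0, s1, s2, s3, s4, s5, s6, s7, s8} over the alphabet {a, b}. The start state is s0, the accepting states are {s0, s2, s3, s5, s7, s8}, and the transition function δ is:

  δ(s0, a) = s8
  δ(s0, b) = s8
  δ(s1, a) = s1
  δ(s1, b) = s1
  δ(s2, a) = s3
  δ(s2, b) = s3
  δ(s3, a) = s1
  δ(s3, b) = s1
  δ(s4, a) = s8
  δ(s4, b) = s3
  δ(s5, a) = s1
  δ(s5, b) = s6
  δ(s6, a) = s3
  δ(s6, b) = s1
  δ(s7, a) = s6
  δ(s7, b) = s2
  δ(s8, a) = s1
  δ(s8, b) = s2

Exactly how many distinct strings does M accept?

The useful subgraph on states {s0, s2, s3, s8} is acyclic, so L(M) is finite; the longest accepting path visits 4 useful states, giving maximum string length 3.
Counting accepting paths from s0 by length: 1 of length 0, 2 of length 1, 2 of length 2, 4 of length 3. Total 9.

9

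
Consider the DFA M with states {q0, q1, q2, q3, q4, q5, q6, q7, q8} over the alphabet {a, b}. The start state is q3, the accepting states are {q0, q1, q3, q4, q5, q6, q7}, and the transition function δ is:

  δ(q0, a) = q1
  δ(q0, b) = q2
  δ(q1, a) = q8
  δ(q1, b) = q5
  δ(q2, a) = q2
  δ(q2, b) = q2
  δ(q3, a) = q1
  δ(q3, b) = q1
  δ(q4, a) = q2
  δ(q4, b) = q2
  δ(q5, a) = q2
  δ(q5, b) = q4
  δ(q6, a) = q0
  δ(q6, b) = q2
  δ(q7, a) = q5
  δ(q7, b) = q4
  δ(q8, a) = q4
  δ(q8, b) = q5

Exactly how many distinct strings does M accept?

13

The useful subgraph on states {q1, q3, q4, q5, q8} is acyclic, so L(M) is finite; the longest accepting path visits 5 useful states, giving maximum string length 4.
Counting accepting paths from q3 by length: 1 of length 0, 2 of length 1, 2 of length 2, 6 of length 3, 2 of length 4. Total 13.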